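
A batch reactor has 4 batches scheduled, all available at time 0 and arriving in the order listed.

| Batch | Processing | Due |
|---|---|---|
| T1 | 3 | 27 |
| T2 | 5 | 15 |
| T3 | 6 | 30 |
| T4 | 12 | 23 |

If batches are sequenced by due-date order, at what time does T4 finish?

17

EDD (increasing due date): T2 T4 T1 T3.
T2: 0→5
T4: 5→17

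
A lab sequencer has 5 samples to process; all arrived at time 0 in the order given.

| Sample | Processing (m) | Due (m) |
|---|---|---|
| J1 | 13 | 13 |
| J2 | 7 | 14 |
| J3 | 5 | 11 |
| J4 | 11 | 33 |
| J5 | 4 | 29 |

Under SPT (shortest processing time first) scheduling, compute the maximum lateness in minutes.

SPT (increasing processing time): J5 J3 J2 J4 J1.
J5: 0→4, due 29, lateness -25
J3: 4→9, due 11, lateness -2
J2: 9→16, due 14, lateness 2
J4: 16→27, due 33, lateness -6
J1: 27→40, due 13, lateness 27
Maximum = 27.

27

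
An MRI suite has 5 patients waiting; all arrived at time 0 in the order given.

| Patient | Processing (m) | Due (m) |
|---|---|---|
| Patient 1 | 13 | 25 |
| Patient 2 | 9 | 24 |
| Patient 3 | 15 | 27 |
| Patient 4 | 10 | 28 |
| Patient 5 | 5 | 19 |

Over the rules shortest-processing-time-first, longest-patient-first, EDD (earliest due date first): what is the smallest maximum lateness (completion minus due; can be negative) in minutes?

24

SPT (increasing processing time): Patient 5 Patient 2 Patient 4 Patient 1 Patient 3.
Patient 5: 0→5, due 19, lateness -14
Patient 2: 5→14, due 24, lateness -10
Patient 4: 14→24, due 28, lateness -4
Patient 1: 24→37, due 25, lateness 12
Patient 3: 37→52, due 27, lateness 25
Maximum = 25.
LPT (decreasing processing time): Patient 3 Patient 1 Patient 4 Patient 2 Patient 5.
Patient 3: 0→15, due 27, lateness -12
Patient 1: 15→28, due 25, lateness 3
Patient 4: 28→38, due 28, lateness 10
Patient 2: 38→47, due 24, lateness 23
Patient 5: 47→52, due 19, lateness 33
Maximum = 33.
EDD (increasing due date): Patient 5 Patient 2 Patient 1 Patient 3 Patient 4.
Patient 5: 0→5, due 19, lateness -14
Patient 2: 5→14, due 24, lateness -10
Patient 1: 14→27, due 25, lateness 2
Patient 3: 27→42, due 27, lateness 15
Patient 4: 42→52, due 28, lateness 24
Maximum = 24.
SPT 25, LPT 33, EDD 24 → minimum 24.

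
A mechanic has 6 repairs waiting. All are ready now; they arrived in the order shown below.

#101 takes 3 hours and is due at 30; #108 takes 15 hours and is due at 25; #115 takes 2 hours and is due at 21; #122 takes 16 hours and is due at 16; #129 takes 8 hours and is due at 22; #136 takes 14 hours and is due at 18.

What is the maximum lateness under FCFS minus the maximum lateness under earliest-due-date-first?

FIFO (arrival order): #101 #108 #115 #122 #129 #136.
#101: 0→3, due 30, lateness -27
#108: 3→18, due 25, lateness -7
#115: 18→20, due 21, lateness -1
#122: 20→36, due 16, lateness 20
#129: 36→44, due 22, lateness 22
#136: 44→58, due 18, lateness 40
Maximum = 40.
EDD (increasing due date): #122 #136 #115 #129 #108 #101.
#122: 0→16, due 16, lateness 0
#136: 16→30, due 18, lateness 12
#115: 30→32, due 21, lateness 11
#129: 32→40, due 22, lateness 18
#108: 40→55, due 25, lateness 30
#101: 55→58, due 30, lateness 28
Maximum = 30.
Difference = 40 − 30 = 10.

10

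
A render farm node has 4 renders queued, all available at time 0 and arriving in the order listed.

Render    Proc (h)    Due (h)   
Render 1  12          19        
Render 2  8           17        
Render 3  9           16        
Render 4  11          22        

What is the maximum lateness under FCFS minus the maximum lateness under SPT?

FIFO (arrival order): Render 1 Render 2 Render 3 Render 4.
Render 1: 0→12, due 19, lateness -7
Render 2: 12→20, due 17, lateness 3
Render 3: 20→29, due 16, lateness 13
Render 4: 29→40, due 22, lateness 18
Maximum = 18.
SPT (increasing processing time): Render 2 Render 3 Render 4 Render 1.
Render 2: 0→8, due 17, lateness -9
Render 3: 8→17, due 16, lateness 1
Render 4: 17→28, due 22, lateness 6
Render 1: 28→40, due 19, lateness 21
Maximum = 21.
Difference = 18 − 21 = -3.

-3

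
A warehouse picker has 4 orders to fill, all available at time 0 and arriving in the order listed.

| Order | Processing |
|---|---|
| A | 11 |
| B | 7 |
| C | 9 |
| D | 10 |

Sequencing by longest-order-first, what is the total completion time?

99

LPT (decreasing processing time): A D C B.
A: 0→11
D: 11→21
C: 21→30
B: 30→37
Sum = 11+21+30+37 = 99.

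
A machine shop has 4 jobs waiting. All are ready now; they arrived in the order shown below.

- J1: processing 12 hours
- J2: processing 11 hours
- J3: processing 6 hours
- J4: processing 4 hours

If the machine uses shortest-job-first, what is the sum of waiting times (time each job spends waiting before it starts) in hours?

SPT (increasing processing time): J4 J3 J2 J1.
J4: waits 0, runs 0→4
J3: waits 4, runs 4→10
J2: waits 10, runs 10→21
J1: waits 21, runs 21→33
Sum = 0+4+10+21 = 35.

35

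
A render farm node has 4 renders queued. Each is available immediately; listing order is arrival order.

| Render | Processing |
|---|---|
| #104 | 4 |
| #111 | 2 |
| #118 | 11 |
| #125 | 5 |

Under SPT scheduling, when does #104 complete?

SPT (increasing processing time): #111 #104 #125 #118.
#111: 0→2
#104: 2→6

6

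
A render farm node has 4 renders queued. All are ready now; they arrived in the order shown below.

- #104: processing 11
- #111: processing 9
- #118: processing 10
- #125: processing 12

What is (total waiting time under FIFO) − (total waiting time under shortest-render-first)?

FIFO (arrival order): #104 #111 #118 #125.
#104: waits 0, runs 0→11
#111: waits 11, runs 11→20
#118: waits 20, runs 20→30
#125: waits 30, runs 30→42
Sum = 0+11+20+30 = 61.
SPT (increasing processing time): #111 #118 #104 #125.
#111: waits 0, runs 0→9
#118: waits 9, runs 9→19
#104: waits 19, runs 19→30
#125: waits 30, runs 30→42
Sum = 0+9+19+30 = 58.
Difference = 61 − 58 = 3.

3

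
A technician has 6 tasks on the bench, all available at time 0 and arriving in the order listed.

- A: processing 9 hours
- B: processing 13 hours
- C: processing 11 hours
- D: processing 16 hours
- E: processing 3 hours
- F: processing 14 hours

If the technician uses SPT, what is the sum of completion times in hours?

190

SPT (increasing processing time): E A C B F D.
E: 0→3
A: 3→12
C: 12→23
B: 23→36
F: 36→50
D: 50→66
Sum = 3+12+23+36+50+66 = 190.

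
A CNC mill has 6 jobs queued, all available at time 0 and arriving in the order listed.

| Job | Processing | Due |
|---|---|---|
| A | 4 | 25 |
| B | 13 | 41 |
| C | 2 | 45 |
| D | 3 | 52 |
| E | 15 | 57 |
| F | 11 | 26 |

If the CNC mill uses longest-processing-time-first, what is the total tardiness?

34

LPT (decreasing processing time): E B F A D C.
E: 0→15, due 57, tardiness 0
B: 15→28, due 41, tardiness 0
F: 28→39, due 26, tardiness 13
A: 39→43, due 25, tardiness 18
D: 43→46, due 52, tardiness 0
C: 46→48, due 45, tardiness 3
Sum = 0+0+13+18+0+3 = 34.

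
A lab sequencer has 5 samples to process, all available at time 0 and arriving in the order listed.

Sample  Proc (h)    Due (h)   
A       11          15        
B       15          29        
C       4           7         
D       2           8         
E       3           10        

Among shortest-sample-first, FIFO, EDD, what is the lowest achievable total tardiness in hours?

11

SPT (increasing processing time): D E C A B.
D: 0→2, due 8, tardiness 0
E: 2→5, due 10, tardiness 0
C: 5→9, due 7, tardiness 2
A: 9→20, due 15, tardiness 5
B: 20→35, due 29, tardiness 6
Sum = 0+0+2+5+6 = 13.
FIFO (arrival order): A B C D E.
A: 0→11, due 15, tardiness 0
B: 11→26, due 29, tardiness 0
C: 26→30, due 7, tardiness 23
D: 30→32, due 8, tardiness 24
E: 32→35, due 10, tardiness 25
Sum = 0+0+23+24+25 = 72.
EDD (increasing due date): C D E A B.
C: 0→4, due 7, tardiness 0
D: 4→6, due 8, tardiness 0
E: 6→9, due 10, tardiness 0
A: 9→20, due 15, tardiness 5
B: 20→35, due 29, tardiness 6
Sum = 0+0+0+5+6 = 11.
SPT 13, FIFO 72, EDD 11 → minimum 11.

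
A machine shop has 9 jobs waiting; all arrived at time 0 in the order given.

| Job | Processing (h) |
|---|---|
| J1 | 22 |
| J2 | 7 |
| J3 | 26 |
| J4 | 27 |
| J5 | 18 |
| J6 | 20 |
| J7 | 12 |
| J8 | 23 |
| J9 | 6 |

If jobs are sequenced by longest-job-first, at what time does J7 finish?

148

LPT (decreasing processing time): J4 J3 J8 J1 J6 J5 J7 J2 J9.
J4: 0→27
J3: 27→53
J8: 53→76
J1: 76→98
J6: 98→118
J5: 118→136
J7: 136→148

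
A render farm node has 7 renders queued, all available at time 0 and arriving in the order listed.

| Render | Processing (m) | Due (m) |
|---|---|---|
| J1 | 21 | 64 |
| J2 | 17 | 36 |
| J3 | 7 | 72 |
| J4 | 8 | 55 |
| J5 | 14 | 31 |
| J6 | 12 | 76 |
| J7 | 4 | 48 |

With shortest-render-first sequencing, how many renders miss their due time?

3

SPT (increasing processing time): J7 J3 J4 J6 J5 J2 J1.
J7: 0→4, due 48, tardiness 0
J3: 4→11, due 72, tardiness 0
J4: 11→19, due 55, tardiness 0
J6: 19→31, due 76, tardiness 0
J5: 31→45, due 31, tardiness 14
J2: 45→62, due 36, tardiness 26
J1: 62→83, due 64, tardiness 19
Late renders: 3.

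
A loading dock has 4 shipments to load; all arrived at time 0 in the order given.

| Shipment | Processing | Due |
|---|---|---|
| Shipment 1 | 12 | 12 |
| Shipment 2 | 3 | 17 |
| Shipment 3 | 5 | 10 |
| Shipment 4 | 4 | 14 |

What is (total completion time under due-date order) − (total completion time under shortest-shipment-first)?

21

EDD (increasing due date): Shipment 3 Shipment 1 Shipment 4 Shipment 2.
Shipment 3: 0→5
Shipment 1: 5→17
Shipment 4: 17→21
Shipment 2: 21→24
Sum = 5+17+21+24 = 67.
SPT (increasing processing time): Shipment 2 Shipment 4 Shipment 3 Shipment 1.
Shipment 2: 0→3
Shipment 4: 3→7
Shipment 3: 7→12
Shipment 1: 12→24
Sum = 3+7+12+24 = 46.
Difference = 67 − 46 = 21.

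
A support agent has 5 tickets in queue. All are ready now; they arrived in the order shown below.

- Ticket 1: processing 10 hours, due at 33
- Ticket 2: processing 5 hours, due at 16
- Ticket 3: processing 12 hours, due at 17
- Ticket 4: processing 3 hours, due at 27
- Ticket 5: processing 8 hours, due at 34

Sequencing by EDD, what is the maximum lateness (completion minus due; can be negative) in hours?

EDD (increasing due date): Ticket 2 Ticket 3 Ticket 4 Ticket 1 Ticket 5.
Ticket 2: 0→5, due 16, lateness -11
Ticket 3: 5→17, due 17, lateness 0
Ticket 4: 17→20, due 27, lateness -7
Ticket 1: 20→30, due 33, lateness -3
Ticket 5: 30→38, due 34, lateness 4
Maximum = 4.

4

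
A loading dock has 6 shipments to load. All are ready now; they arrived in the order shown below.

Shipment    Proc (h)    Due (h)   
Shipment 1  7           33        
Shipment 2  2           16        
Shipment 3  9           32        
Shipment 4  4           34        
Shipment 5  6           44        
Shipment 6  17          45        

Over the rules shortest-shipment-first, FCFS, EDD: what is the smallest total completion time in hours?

SPT (increasing processing time): Shipment 2 Shipment 4 Shipment 5 Shipment 1 Shipment 3 Shipment 6.
Shipment 2: 0→2
Shipment 4: 2→6
Shipment 5: 6→12
Shipment 1: 12→19
Shipment 3: 19→28
Shipment 6: 28→45
Sum = 2+6+12+19+28+45 = 112.
FIFO (arrival order): Shipment 1 Shipment 2 Shipment 3 Shipment 4 Shipment 5 Shipment 6.
Shipment 1: 0→7
Shipment 2: 7→9
Shipment 3: 9→18
Shipment 4: 18→22
Shipment 5: 22→28
Shipment 6: 28→45
Sum = 7+9+18+22+28+45 = 129.
EDD (increasing due date): Shipment 2 Shipment 3 Shipment 1 Shipment 4 Shipment 5 Shipment 6.
Shipment 2: 0→2
Shipment 3: 2→11
Shipment 1: 11→18
Shipment 4: 18→22
Shipment 5: 22→28
Shipment 6: 28→45
Sum = 2+11+18+22+28+45 = 126.
SPT 112, FIFO 129, EDD 126 → minimum 112.

112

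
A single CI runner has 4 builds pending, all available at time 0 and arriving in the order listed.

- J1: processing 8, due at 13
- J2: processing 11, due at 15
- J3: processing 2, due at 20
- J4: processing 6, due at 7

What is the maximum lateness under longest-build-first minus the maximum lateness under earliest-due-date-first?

LPT (decreasing processing time): J2 J1 J4 J3.
J2: 0→11, due 15, lateness -4
J1: 11→19, due 13, lateness 6
J4: 19→25, due 7, lateness 18
J3: 25→27, due 20, lateness 7
Maximum = 18.
EDD (increasing due date): J4 J1 J2 J3.
J4: 0→6, due 7, lateness -1
J1: 6→14, due 13, lateness 1
J2: 14→25, due 15, lateness 10
J3: 25→27, due 20, lateness 7
Maximum = 10.
Difference = 18 − 10 = 8.

8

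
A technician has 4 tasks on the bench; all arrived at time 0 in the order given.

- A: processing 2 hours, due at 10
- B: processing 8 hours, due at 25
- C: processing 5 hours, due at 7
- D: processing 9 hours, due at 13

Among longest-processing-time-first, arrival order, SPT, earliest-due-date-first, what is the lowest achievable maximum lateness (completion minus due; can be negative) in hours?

LPT (decreasing processing time): D B C A.
D: 0→9, due 13, lateness -4
B: 9→17, due 25, lateness -8
C: 17→22, due 7, lateness 15
A: 22→24, due 10, lateness 14
Maximum = 15.
FIFO (arrival order): A B C D.
A: 0→2, due 10, lateness -8
B: 2→10, due 25, lateness -15
C: 10→15, due 7, lateness 8
D: 15→24, due 13, lateness 11
Maximum = 11.
SPT (increasing processing time): A C B D.
A: 0→2, due 10, lateness -8
C: 2→7, due 7, lateness 0
B: 7→15, due 25, lateness -10
D: 15→24, due 13, lateness 11
Maximum = 11.
EDD (increasing due date): C A D B.
C: 0→5, due 7, lateness -2
A: 5→7, due 10, lateness -3
D: 7→16, due 13, lateness 3
B: 16→24, due 25, lateness -1
Maximum = 3.
LPT 15, FIFO 11, SPT 11, EDD 3 → minimum 3.

3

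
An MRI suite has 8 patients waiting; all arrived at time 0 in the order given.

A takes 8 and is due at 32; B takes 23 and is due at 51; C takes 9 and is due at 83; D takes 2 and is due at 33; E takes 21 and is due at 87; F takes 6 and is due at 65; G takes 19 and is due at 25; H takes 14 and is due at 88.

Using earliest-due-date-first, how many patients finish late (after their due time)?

EDD (increasing due date): G A D B F C E H.
G: 0→19, due 25, tardiness 0
A: 19→27, due 32, tardiness 0
D: 27→29, due 33, tardiness 0
B: 29→52, due 51, tardiness 1
F: 52→58, due 65, tardiness 0
C: 58→67, due 83, tardiness 0
E: 67→88, due 87, tardiness 1
H: 88→102, due 88, tardiness 14
Late patients: 3.

3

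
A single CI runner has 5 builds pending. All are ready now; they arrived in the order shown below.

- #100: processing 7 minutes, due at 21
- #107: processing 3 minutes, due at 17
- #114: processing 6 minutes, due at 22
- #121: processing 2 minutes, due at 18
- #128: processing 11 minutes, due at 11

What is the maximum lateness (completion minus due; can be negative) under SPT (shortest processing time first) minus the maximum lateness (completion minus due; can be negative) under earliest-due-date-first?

SPT (increasing processing time): #121 #107 #114 #100 #128.
#121: 0→2, due 18, lateness -16
#107: 2→5, due 17, lateness -12
#114: 5→11, due 22, lateness -11
#100: 11→18, due 21, lateness -3
#128: 18→29, due 11, lateness 18
Maximum = 18.
EDD (increasing due date): #128 #107 #121 #100 #114.
#128: 0→11, due 11, lateness 0
#107: 11→14, due 17, lateness -3
#121: 14→16, due 18, lateness -2
#100: 16→23, due 21, lateness 2
#114: 23→29, due 22, lateness 7
Maximum = 7.
Difference = 18 − 7 = 11.

11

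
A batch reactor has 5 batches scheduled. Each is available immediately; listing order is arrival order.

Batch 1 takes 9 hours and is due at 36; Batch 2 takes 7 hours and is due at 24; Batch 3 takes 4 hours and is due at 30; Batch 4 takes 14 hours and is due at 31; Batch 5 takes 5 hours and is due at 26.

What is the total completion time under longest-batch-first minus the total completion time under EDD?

LPT (decreasing processing time): Batch 4 Batch 1 Batch 2 Batch 5 Batch 3.
Batch 4: 0→14
Batch 1: 14→23
Batch 2: 23→30
Batch 5: 30→35
Batch 3: 35→39
Sum = 14+23+30+35+39 = 141.
EDD (increasing due date): Batch 2 Batch 5 Batch 3 Batch 4 Batch 1.
Batch 2: 0→7
Batch 5: 7→12
Batch 3: 12→16
Batch 4: 16→30
Batch 1: 30→39
Sum = 7+12+16+30+39 = 104.
Difference = 141 − 104 = 37.

37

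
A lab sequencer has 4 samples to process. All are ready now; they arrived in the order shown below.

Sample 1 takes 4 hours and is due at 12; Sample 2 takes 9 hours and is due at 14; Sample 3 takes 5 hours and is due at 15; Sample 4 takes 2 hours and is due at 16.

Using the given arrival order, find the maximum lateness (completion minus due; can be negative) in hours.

4

FIFO (arrival order): Sample 1 Sample 2 Sample 3 Sample 4.
Sample 1: 0→4, due 12, lateness -8
Sample 2: 4→13, due 14, lateness -1
Sample 3: 13→18, due 15, lateness 3
Sample 4: 18→20, due 16, lateness 4
Maximum = 4.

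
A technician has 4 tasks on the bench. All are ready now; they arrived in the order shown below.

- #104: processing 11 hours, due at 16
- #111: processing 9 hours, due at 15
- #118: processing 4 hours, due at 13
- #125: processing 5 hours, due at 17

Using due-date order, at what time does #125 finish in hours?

29

EDD (increasing due date): #118 #111 #104 #125.
#118: 0→4
#111: 4→13
#104: 13→24
#125: 24→29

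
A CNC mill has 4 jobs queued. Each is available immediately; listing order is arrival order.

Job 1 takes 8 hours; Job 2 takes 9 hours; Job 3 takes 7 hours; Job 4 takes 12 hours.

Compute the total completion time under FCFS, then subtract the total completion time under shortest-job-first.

3

FIFO (arrival order): Job 1 Job 2 Job 3 Job 4.
Job 1: 0→8
Job 2: 8→17
Job 3: 17→24
Job 4: 24→36
Sum = 8+17+24+36 = 85.
SPT (increasing processing time): Job 3 Job 1 Job 2 Job 4.
Job 3: 0→7
Job 1: 7→15
Job 2: 15→24
Job 4: 24→36
Sum = 7+15+24+36 = 82.
Difference = 85 − 82 = 3.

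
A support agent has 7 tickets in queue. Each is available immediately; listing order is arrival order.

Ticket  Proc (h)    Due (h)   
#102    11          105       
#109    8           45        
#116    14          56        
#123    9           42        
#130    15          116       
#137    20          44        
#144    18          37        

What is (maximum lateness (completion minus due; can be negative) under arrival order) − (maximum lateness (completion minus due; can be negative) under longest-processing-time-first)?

8

FIFO (arrival order): #102 #109 #116 #123 #130 #137 #144.
#102: 0→11, due 105, lateness -94
#109: 11→19, due 45, lateness -26
#116: 19→33, due 56, lateness -23
#123: 33→42, due 42, lateness 0
#130: 42→57, due 116, lateness -59
#137: 57→77, due 44, lateness 33
#144: 77→95, due 37, lateness 58
Maximum = 58.
LPT (decreasing processing time): #137 #144 #130 #116 #102 #123 #109.
#137: 0→20, due 44, lateness -24
#144: 20→38, due 37, lateness 1
#130: 38→53, due 116, lateness -63
#116: 53→67, due 56, lateness 11
#102: 67→78, due 105, lateness -27
#123: 78→87, due 42, lateness 45
#109: 87→95, due 45, lateness 50
Maximum = 50.
Difference = 58 − 50 = 8.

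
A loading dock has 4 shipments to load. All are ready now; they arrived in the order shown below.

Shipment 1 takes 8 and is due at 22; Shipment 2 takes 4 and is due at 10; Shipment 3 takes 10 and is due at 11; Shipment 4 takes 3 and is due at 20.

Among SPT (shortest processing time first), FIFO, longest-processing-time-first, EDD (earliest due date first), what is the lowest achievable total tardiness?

SPT (increasing processing time): Shipment 4 Shipment 2 Shipment 1 Shipment 3.
Shipment 4: 0→3, due 20, tardiness 0
Shipment 2: 3→7, due 10, tardiness 0
Shipment 1: 7→15, due 22, tardiness 0
Shipment 3: 15→25, due 11, tardiness 14
Sum = 0+0+0+14 = 14.
FIFO (arrival order): Shipment 1 Shipment 2 Shipment 3 Shipment 4.
Shipment 1: 0→8, due 22, tardiness 0
Shipment 2: 8→12, due 10, tardiness 2
Shipment 3: 12→22, due 11, tardiness 11
Shipment 4: 22→25, due 20, tardiness 5
Sum = 0+2+11+5 = 18.
LPT (decreasing processing time): Shipment 3 Shipment 1 Shipment 2 Shipment 4.
Shipment 3: 0→10, due 11, tardiness 0
Shipment 1: 10→18, due 22, tardiness 0
Shipment 2: 18→22, due 10, tardiness 12
Shipment 4: 22→25, due 20, tardiness 5
Sum = 0+0+12+5 = 17.
EDD (increasing due date): Shipment 2 Shipment 3 Shipment 4 Shipment 1.
Shipment 2: 0→4, due 10, tardiness 0
Shipment 3: 4→14, due 11, tardiness 3
Shipment 4: 14→17, due 20, tardiness 0
Shipment 1: 17→25, due 22, tardiness 3
Sum = 0+3+0+3 = 6.
SPT 14, FIFO 18, LPT 17, EDD 6 → minimum 6.

6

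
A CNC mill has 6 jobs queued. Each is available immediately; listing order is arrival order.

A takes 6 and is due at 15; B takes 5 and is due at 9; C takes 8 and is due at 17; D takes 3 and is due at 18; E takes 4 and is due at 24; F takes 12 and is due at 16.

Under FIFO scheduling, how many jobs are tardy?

FIFO (arrival order): A B C D E F.
A: 0→6, due 15, tardiness 0
B: 6→11, due 9, tardiness 2
C: 11→19, due 17, tardiness 2
D: 19→22, due 18, tardiness 4
E: 22→26, due 24, tardiness 2
F: 26→38, due 16, tardiness 22
Late jobs: 5.

5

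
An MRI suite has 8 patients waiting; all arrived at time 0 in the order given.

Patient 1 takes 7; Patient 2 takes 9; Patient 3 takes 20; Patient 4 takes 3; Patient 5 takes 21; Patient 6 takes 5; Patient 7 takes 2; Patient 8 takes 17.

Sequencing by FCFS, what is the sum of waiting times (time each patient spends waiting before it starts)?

FIFO (arrival order): Patient 1 Patient 2 Patient 3 Patient 4 Patient 5 Patient 6 Patient 7 Patient 8.
Patient 1: waits 0, runs 0→7
Patient 2: waits 7, runs 7→16
Patient 3: waits 16, runs 16→36
Patient 4: waits 36, runs 36→39
Patient 5: waits 39, runs 39→60
Patient 6: waits 60, runs 60→65
Patient 7: waits 65, runs 65→67
Patient 8: waits 67, runs 67→84
Sum = 0+7+16+36+39+60+65+67 = 290.

290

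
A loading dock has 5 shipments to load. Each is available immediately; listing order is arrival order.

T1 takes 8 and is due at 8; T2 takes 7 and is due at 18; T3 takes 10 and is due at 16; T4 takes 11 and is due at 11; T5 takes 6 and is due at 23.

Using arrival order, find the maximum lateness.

FIFO (arrival order): T1 T2 T3 T4 T5.
T1: 0→8, due 8, lateness 0
T2: 8→15, due 18, lateness -3
T3: 15→25, due 16, lateness 9
T4: 25→36, due 11, lateness 25
T5: 36→42, due 23, lateness 19
Maximum = 25.

25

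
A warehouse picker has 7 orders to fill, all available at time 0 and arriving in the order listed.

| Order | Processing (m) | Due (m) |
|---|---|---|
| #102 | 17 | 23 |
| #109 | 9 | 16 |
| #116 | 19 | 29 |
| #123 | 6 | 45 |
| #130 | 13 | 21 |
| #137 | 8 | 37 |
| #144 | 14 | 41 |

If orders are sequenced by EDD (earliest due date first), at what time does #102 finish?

EDD (increasing due date): #109 #130 #102 #116 #137 #144 #123.
#109: 0→9
#130: 9→22
#102: 22→39

39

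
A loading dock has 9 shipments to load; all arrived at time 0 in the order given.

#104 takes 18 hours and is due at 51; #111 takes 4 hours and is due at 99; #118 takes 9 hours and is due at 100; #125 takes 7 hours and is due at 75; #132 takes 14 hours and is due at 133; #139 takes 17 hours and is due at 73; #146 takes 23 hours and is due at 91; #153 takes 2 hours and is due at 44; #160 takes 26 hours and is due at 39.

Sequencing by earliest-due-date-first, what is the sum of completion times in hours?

EDD (increasing due date): #160 #153 #104 #139 #125 #146 #111 #118 #132.
#160: 0→26
#153: 26→28
#104: 28→46
#139: 46→63
#125: 63→70
#146: 70→93
#111: 93→97
#118: 97→106
#132: 106→120
Sum = 26+28+46+63+70+93+97+106+120 = 649.

649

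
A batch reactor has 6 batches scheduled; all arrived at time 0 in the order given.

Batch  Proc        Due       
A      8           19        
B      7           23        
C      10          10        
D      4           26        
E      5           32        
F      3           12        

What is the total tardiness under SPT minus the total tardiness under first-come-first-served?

-10

SPT (increasing processing time): F D E B A C.
F: 0→3, due 12, tardiness 0
D: 3→7, due 26, tardiness 0
E: 7→12, due 32, tardiness 0
B: 12→19, due 23, tardiness 0
A: 19→27, due 19, tardiness 8
C: 27→37, due 10, tardiness 27
Sum = 0+0+0+0+8+27 = 35.
FIFO (arrival order): A B C D E F.
A: 0→8, due 19, tardiness 0
B: 8→15, due 23, tardiness 0
C: 15→25, due 10, tardiness 15
D: 25→29, due 26, tardiness 3
E: 29→34, due 32, tardiness 2
F: 34→37, due 12, tardiness 25
Sum = 0+0+15+3+2+25 = 45.
Difference = 35 − 45 = -10.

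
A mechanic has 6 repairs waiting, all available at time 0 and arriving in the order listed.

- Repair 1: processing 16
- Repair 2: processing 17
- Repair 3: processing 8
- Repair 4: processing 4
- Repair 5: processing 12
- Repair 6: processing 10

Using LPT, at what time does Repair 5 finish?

LPT (decreasing processing time): Repair 2 Repair 1 Repair 5 Repair 6 Repair 3 Repair 4.
Repair 2: 0→17
Repair 1: 17→33
Repair 5: 33→45

45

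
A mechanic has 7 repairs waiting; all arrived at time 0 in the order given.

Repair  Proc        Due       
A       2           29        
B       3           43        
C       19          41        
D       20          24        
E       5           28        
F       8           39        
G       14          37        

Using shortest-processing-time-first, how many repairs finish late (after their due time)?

2

SPT (increasing processing time): A B E F G C D.
A: 0→2, due 29, tardiness 0
B: 2→5, due 43, tardiness 0
E: 5→10, due 28, tardiness 0
F: 10→18, due 39, tardiness 0
G: 18→32, due 37, tardiness 0
C: 32→51, due 41, tardiness 10
D: 51→71, due 24, tardiness 47
Late repairs: 2.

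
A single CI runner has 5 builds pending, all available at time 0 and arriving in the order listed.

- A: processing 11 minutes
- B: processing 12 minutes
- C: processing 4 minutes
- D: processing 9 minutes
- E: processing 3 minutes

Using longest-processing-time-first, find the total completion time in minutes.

LPT (decreasing processing time): B A D C E.
B: 0→12
A: 12→23
D: 23→32
C: 32→36
E: 36→39
Sum = 12+23+32+36+39 = 142.

142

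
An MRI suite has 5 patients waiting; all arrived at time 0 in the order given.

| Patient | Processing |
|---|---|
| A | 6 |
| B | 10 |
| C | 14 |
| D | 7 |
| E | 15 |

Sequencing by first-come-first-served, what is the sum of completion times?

141

FIFO (arrival order): A B C D E.
A: 0→6
B: 6→16
C: 16→30
D: 30→37
E: 37→52
Sum = 6+16+30+37+52 = 141.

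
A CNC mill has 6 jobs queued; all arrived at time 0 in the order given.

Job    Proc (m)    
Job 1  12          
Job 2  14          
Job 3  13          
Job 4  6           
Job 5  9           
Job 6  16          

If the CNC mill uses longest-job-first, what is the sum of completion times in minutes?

278

LPT (decreasing processing time): Job 6 Job 2 Job 3 Job 1 Job 5 Job 4.
Job 6: 0→16
Job 2: 16→30
Job 3: 30→43
Job 1: 43→55
Job 5: 55→64
Job 4: 64→70
Sum = 16+30+43+55+64+70 = 278.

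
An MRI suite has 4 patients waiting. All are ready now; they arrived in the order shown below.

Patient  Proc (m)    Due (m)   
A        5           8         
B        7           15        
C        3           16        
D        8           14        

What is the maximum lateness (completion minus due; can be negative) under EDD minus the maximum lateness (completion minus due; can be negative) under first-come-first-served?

-2

EDD (increasing due date): A D B C.
A: 0→5, due 8, lateness -3
D: 5→13, due 14, lateness -1
B: 13→20, due 15, lateness 5
C: 20→23, due 16, lateness 7
Maximum = 7.
FIFO (arrival order): A B C D.
A: 0→5, due 8, lateness -3
B: 5→12, due 15, lateness -3
C: 12→15, due 16, lateness -1
D: 15→23, due 14, lateness 9
Maximum = 9.
Difference = 7 − 9 = -2.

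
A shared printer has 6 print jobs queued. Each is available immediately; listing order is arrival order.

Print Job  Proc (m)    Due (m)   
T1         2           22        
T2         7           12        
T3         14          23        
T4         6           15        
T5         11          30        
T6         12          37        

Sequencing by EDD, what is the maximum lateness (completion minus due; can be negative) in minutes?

15

EDD (increasing due date): T2 T4 T1 T3 T5 T6.
T2: 0→7, due 12, lateness -5
T4: 7→13, due 15, lateness -2
T1: 13→15, due 22, lateness -7
T3: 15→29, due 23, lateness 6
T5: 29→40, due 30, lateness 10
T6: 40→52, due 37, lateness 15
Maximum = 15.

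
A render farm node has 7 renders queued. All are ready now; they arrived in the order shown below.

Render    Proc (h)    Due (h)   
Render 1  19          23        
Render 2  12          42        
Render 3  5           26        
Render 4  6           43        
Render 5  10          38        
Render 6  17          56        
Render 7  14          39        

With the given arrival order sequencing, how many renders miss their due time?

4

FIFO (arrival order): Render 1 Render 2 Render 3 Render 4 Render 5 Render 6 Render 7.
Render 1: 0→19, due 23, tardiness 0
Render 2: 19→31, due 42, tardiness 0
Render 3: 31→36, due 26, tardiness 10
Render 4: 36→42, due 43, tardiness 0
Render 5: 42→52, due 38, tardiness 14
Render 6: 52→69, due 56, tardiness 13
Render 7: 69→83, due 39, tardiness 44
Late renders: 4.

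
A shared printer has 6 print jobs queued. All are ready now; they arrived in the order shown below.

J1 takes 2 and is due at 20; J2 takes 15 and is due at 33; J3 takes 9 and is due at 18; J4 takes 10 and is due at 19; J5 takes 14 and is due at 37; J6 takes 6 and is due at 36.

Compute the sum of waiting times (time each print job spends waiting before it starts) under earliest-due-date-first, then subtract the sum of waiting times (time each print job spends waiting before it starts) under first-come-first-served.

-4

EDD (increasing due date): J3 J4 J1 J2 J6 J5.
J3: waits 0, runs 0→9
J4: waits 9, runs 9→19
J1: waits 19, runs 19→21
J2: waits 21, runs 21→36
J6: waits 36, runs 36→42
J5: waits 42, runs 42→56
Sum = 0+9+19+21+36+42 = 127.
FIFO (arrival order): J1 J2 J3 J4 J5 J6.
J1: waits 0, runs 0→2
J2: waits 2, runs 2→17
J3: waits 17, runs 17→26
J4: waits 26, runs 26→36
J5: waits 36, runs 36→50
J6: waits 50, runs 50→56
Sum = 0+2+17+26+36+50 = 131.
Difference = 127 − 131 = -4.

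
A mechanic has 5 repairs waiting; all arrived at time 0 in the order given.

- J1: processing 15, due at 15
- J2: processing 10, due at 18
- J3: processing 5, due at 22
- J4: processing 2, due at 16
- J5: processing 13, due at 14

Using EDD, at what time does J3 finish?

EDD (increasing due date): J5 J1 J4 J2 J3.
J5: 0→13
J1: 13→28
J4: 28→30
J2: 30→40
J3: 40→45

45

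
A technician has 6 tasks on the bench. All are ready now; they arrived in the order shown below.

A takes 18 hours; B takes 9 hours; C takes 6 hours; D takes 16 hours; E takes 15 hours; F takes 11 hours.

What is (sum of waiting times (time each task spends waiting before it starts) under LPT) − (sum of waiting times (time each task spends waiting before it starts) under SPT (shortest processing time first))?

LPT (decreasing processing time): A D E F B C.
A: waits 0, runs 0→18
D: waits 18, runs 18→34
E: waits 34, runs 34→49
F: waits 49, runs 49→60
B: waits 60, runs 60→69
C: waits 69, runs 69→75
Sum = 0+18+34+49+60+69 = 230.
SPT (increasing processing time): C B F E D A.
C: waits 0, runs 0→6
B: waits 6, runs 6→15
F: waits 15, runs 15→26
E: waits 26, runs 26→41
D: waits 41, runs 41→57
A: waits 57, runs 57→75
Sum = 0+6+15+26+41+57 = 145.
Difference = 230 − 145 = 85.

85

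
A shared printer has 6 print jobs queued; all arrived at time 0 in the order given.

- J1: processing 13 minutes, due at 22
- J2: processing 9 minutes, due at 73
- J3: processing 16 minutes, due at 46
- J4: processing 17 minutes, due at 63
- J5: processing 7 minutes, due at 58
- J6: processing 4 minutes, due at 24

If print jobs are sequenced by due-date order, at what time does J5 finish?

40

EDD (increasing due date): J1 J6 J3 J5 J4 J2.
J1: 0→13
J6: 13→17
J3: 17→33
J5: 33→40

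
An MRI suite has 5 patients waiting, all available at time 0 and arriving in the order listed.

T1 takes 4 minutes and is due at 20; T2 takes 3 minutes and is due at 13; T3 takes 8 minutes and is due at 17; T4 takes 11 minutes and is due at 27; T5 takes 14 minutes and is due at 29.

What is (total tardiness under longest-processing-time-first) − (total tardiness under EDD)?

LPT (decreasing processing time): T5 T4 T3 T1 T2.
T5: 0→14, due 29, tardiness 0
T4: 14→25, due 27, tardiness 0
T3: 25→33, due 17, tardiness 16
T1: 33→37, due 20, tardiness 17
T2: 37→40, due 13, tardiness 27
Sum = 0+0+16+17+27 = 60.
EDD (increasing due date): T2 T3 T1 T4 T5.
T2: 0→3, due 13, tardiness 0
T3: 3→11, due 17, tardiness 0
T1: 11→15, due 20, tardiness 0
T4: 15→26, due 27, tardiness 0
T5: 26→40, due 29, tardiness 11
Sum = 0+0+0+0+11 = 11.
Difference = 60 − 11 = 49.

49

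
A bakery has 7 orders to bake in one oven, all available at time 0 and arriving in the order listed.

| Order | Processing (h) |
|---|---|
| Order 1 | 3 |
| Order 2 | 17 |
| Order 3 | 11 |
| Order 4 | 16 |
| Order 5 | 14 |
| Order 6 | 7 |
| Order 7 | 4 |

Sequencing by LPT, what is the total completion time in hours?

LPT (decreasing processing time): Order 2 Order 4 Order 5 Order 3 Order 6 Order 7 Order 1.
Order 2: 0→17
Order 4: 17→33
Order 5: 33→47
Order 3: 47→58
Order 6: 58→65
Order 7: 65→69
Order 1: 69→72
Sum = 17+33+47+58+65+69+72 = 361.

361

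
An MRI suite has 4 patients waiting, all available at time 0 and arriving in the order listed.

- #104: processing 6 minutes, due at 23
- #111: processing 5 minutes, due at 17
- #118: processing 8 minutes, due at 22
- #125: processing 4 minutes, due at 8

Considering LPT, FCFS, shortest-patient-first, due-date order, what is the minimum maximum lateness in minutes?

LPT (decreasing processing time): #118 #104 #111 #125.
#118: 0→8, due 22, lateness -14
#104: 8→14, due 23, lateness -9
#111: 14→19, due 17, lateness 2
#125: 19→23, due 8, lateness 15
Maximum = 15.
FIFO (arrival order): #104 #111 #118 #125.
#104: 0→6, due 23, lateness -17
#111: 6→11, due 17, lateness -6
#118: 11→19, due 22, lateness -3
#125: 19→23, due 8, lateness 15
Maximum = 15.
SPT (increasing processing time): #125 #111 #104 #118.
#125: 0→4, due 8, lateness -4
#111: 4→9, due 17, lateness -8
#104: 9→15, due 23, lateness -8
#118: 15→23, due 22, lateness 1
Maximum = 1.
EDD (increasing due date): #125 #111 #118 #104.
#125: 0→4, due 8, lateness -4
#111: 4→9, due 17, lateness -8
#118: 9→17, due 22, lateness -5
#104: 17→23, due 23, lateness 0
Maximum = 0.
LPT 15, FIFO 15, SPT 1, EDD 0 → minimum 0.

0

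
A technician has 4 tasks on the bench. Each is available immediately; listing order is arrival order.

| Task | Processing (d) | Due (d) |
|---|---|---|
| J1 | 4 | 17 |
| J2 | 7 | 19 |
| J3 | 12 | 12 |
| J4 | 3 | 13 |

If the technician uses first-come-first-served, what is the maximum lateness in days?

13

FIFO (arrival order): J1 J2 J3 J4.
J1: 0→4, due 17, lateness -13
J2: 4→11, due 19, lateness -8
J3: 11→23, due 12, lateness 11
J4: 23→26, due 13, lateness 13
Maximum = 13.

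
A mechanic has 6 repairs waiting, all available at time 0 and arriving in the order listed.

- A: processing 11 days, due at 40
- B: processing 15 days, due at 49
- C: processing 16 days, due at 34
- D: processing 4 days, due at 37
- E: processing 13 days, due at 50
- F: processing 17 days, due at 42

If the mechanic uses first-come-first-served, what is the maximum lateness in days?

FIFO (arrival order): A B C D E F.
A: 0→11, due 40, lateness -29
B: 11→26, due 49, lateness -23
C: 26→42, due 34, lateness 8
D: 42→46, due 37, lateness 9
E: 46→59, due 50, lateness 9
F: 59→76, due 42, lateness 34
Maximum = 34.

34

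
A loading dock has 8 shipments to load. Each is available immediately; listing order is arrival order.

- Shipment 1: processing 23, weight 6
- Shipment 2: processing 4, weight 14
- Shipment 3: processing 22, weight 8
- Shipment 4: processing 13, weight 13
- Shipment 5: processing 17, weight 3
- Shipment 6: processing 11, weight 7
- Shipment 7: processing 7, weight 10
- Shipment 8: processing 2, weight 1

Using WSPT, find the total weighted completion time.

2021

WSPT (decreasing weight/processing-time ratio): Shipment 2 Shipment 7 Shipment 4 Shipment 6 Shipment 8 Shipment 3 Shipment 1 Shipment 5.
Shipment 2: finishes 4, weight 14, w·C = 56
Shipment 7: finishes 11, weight 10, w·C = 110
Shipment 4: finishes 24, weight 13, w·C = 312
Shipment 6: finishes 35, weight 7, w·C = 245
Shipment 8: finishes 37, weight 1, w·C = 37
Shipment 3: finishes 59, weight 8, w·C = 472
Shipment 1: finishes 82, weight 6, w·C = 492
Shipment 5: finishes 99, weight 3, w·C = 297
Sum = 56+110+312+245+37+472+492+297 = 2021.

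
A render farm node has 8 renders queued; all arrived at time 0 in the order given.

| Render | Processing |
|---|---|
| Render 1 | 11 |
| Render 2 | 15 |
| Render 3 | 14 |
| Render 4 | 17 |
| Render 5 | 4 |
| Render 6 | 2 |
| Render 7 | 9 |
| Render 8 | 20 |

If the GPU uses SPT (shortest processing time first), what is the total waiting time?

216

SPT (increasing processing time): Render 6 Render 5 Render 7 Render 1 Render 3 Render 2 Render 4 Render 8.
Render 6: waits 0, runs 0→2
Render 5: waits 2, runs 2→6
Render 7: waits 6, runs 6→15
Render 1: waits 15, runs 15→26
Render 3: waits 26, runs 26→40
Render 2: waits 40, runs 40→55
Render 4: waits 55, runs 55→72
Render 8: waits 72, runs 72→92
Sum = 0+2+6+15+26+40+55+72 = 216.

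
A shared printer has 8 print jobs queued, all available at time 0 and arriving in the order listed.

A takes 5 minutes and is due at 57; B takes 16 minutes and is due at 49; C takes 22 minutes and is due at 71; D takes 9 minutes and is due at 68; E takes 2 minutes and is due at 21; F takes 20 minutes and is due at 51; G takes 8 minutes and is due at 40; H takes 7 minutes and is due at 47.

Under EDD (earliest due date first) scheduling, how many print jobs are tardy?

3

EDD (increasing due date): E G H B F A D C.
E: 0→2, due 21, tardiness 0
G: 2→10, due 40, tardiness 0
H: 10→17, due 47, tardiness 0
B: 17→33, due 49, tardiness 0
F: 33→53, due 51, tardiness 2
A: 53→58, due 57, tardiness 1
D: 58→67, due 68, tardiness 0
C: 67→89, due 71, tardiness 18
Late print jobs: 3.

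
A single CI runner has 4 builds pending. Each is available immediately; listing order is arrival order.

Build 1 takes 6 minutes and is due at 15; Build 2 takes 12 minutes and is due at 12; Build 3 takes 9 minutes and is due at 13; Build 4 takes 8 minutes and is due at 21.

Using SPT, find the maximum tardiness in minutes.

SPT (increasing processing time): Build 1 Build 4 Build 3 Build 2.
Build 1: 0→6, due 15, tardiness 0
Build 4: 6→14, due 21, tardiness 0
Build 3: 14→23, due 13, tardiness 10
Build 2: 23→35, due 12, tardiness 23
Maximum = 23.

23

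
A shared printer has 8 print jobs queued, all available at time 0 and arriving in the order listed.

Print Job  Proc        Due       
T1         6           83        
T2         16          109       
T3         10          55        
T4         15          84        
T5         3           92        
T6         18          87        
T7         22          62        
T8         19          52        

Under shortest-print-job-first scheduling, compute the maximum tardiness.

SPT (increasing processing time): T5 T1 T3 T4 T2 T6 T8 T7.
T5: 0→3, due 92, tardiness 0
T1: 3→9, due 83, tardiness 0
T3: 9→19, due 55, tardiness 0
T4: 19→34, due 84, tardiness 0
T2: 34→50, due 109, tardiness 0
T6: 50→68, due 87, tardiness 0
T8: 68→87, due 52, tardiness 35
T7: 87→109, due 62, tardiness 47
Maximum = 47.

47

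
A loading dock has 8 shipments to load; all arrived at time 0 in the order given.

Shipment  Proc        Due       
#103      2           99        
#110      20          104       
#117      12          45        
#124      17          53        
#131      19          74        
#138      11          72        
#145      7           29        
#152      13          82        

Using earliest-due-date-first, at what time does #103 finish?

81

EDD (increasing due date): #145 #117 #124 #138 #131 #152 #103 #110.
#145: 0→7
#117: 7→19
#124: 19→36
#138: 36→47
#131: 47→66
#152: 66→79
#103: 79→81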